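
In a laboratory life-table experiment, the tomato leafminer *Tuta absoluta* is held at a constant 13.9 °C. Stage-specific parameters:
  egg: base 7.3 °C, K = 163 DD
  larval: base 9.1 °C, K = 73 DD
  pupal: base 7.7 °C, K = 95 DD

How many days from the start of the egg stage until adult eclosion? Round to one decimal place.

55.2 days

egg: 163 / (13.9 − 7.3) = 163 / 6.6 = 24.697 d.
larval: 73 / (13.9 − 9.1) = 73 / 4.8 = 15.208 d.
pupal: 95 / (13.9 − 7.7) = 95 / 6.2 = 15.323 d.
Sum = 55.228 ≈ 55.2 days.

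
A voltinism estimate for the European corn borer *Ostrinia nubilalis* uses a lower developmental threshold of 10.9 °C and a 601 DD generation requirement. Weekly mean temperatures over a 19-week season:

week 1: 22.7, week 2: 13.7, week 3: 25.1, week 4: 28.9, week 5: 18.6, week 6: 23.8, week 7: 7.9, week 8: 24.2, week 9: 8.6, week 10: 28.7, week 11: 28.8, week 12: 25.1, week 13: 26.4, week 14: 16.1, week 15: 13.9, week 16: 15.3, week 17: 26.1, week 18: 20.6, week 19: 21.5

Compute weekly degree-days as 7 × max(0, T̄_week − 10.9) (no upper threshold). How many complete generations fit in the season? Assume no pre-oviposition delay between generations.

Weekly DD (7 × max(0, T̄ − 10.9)): 82.6, 19.6, 99.4, 126.0, 53.9, 90.3, 0.0, 93.1, 0.0, 124.6, 125.3, 99.4, 108.5, 36.4, 21.0, 30.8, 106.4, 67.9, 74.2.
Season total = 1359.4 DD.
Complete generations = ⌊1359.4 / 601⌋ = 2.

2 generations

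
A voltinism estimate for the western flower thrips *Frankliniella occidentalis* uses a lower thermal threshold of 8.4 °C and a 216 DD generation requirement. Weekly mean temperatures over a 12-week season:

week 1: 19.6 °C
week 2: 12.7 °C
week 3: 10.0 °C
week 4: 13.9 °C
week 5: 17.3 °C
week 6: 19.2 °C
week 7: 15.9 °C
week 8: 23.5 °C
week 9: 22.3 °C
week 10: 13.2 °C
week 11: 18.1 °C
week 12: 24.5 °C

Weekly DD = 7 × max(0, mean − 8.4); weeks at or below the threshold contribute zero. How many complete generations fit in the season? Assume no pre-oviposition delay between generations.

Weekly DD (7 × max(0, T̄ − 8.4)): 78.4, 30.1, 11.2, 38.5, 62.3, 75.6, 52.5, 105.7, 97.3, 33.6, 67.9, 112.7.
Season total = 765.8 DD.
Complete generations = ⌊765.8 / 216⌋ = 3.

3 generations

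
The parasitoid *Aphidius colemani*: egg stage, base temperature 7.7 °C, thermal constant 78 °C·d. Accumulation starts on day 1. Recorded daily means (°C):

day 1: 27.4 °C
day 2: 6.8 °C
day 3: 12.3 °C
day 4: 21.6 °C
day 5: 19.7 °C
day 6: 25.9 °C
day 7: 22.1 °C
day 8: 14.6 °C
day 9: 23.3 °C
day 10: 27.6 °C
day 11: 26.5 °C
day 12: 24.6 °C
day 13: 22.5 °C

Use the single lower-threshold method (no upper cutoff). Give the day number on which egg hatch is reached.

day 7

Daily DD above 7.7 °C: 19.7, 0.0, 4.6, 13.9, 12.0, 18.2, 14.4, 6.9, 15.6, 19.9, 18.8, 16.9, 14.8.
Cumulative: 19.7, 19.7, 24.3, 38.2, 50.2, 68.4, 82.8, 89.7, 105.3, 125.2, 144.0, 160.9, 175.7.
The total first reaches 78 DD on day 7.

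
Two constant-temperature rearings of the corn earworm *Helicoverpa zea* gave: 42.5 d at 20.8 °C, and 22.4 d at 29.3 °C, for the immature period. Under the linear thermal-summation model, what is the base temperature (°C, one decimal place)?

11.3 °C

Equal thermal constants: D₁(T₁ − T_b) = D₂(T₂ − T_b).
42.5·(20.8 − T_b) = 22.4·(29.3 − T_b)
T_b = (42.5·20.8 − 22.4·29.3) / (42.5 − 22.4) = 227.68 / 20.1 = 11.327 °C ≈ 11.3 °C.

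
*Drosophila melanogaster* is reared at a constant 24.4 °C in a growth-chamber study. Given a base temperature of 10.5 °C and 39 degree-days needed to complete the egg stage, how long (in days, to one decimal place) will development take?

Daily accumulation = 24.4 − 10.5 = 13.9 DD/day.
Duration = 39 / 13.9 = 2.806 ≈ 2.8 days.

2.8 days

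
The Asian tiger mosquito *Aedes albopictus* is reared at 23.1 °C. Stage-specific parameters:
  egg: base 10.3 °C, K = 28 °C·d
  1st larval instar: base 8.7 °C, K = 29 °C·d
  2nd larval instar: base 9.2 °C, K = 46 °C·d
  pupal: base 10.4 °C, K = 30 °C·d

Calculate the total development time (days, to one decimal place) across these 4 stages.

egg: 28 / (23.1 − 10.3) = 28 / 12.8 = 2.188 d.
1st larval instar: 29 / (23.1 − 8.7) = 29 / 14.4 = 2.014 d.
2nd larval instar: 46 / (23.1 − 9.2) = 46 / 13.9 = 3.309 d.
pupal: 30 / (23.1 − 10.4) = 30 / 12.7 = 2.362 d.
Sum = 9.873 ≈ 9.9 days.

9.9 days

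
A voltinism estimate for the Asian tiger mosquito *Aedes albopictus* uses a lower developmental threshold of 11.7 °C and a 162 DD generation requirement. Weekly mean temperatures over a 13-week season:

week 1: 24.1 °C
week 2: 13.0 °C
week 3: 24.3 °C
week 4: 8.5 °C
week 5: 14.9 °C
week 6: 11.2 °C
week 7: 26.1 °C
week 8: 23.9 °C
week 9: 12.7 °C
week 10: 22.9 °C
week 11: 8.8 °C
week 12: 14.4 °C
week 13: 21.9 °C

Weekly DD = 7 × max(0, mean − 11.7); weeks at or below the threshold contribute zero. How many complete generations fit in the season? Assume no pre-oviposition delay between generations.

3 generations

Weekly DD (7 × max(0, T̄ − 11.7)): 86.8, 9.1, 88.2, 0.0, 22.4, 0.0, 100.8, 85.4, 7.0, 78.4, 0.0, 18.9, 71.4.
Season total = 568.4 DD.
Complete generations = ⌊568.4 / 162⌋ = 3.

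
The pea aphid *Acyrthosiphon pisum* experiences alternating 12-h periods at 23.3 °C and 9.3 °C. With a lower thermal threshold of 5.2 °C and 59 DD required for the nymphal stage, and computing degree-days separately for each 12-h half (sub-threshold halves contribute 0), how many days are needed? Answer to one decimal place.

5.3 days

Day half: max(0, 23.3 − 5.2) × 0.5 = 18.1 × 0.5 = 9.05 DD.
Night half: max(0, 9.3 − 5.2) × 0.5 = 4.1 × 0.5 = 2.05 DD.
Per 24 h: 11.10 DD/day.
Duration = 59 / 11.10 = 5.315 ≈ 5.3 days.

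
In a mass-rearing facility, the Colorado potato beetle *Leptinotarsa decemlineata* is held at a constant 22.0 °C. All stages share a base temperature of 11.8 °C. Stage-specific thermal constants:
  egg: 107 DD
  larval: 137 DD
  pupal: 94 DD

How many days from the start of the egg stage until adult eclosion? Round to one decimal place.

33.1 days

Daily accumulation at 22.0 °C = 22.0 − 11.8 = 10.2 DD/day.
Total K = 107 + 137 + 94 = 338 DD.
Total duration = 338 / 10.2 = 33.137 ≈ 33.1 days.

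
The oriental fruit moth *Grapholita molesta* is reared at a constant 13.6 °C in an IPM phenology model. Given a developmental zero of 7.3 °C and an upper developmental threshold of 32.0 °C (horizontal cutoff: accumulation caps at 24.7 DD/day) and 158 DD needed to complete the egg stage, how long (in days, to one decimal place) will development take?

25.1 days

Daily accumulation = 13.6 − 7.3 = 6.3 DD/day.
Duration = 158 / 6.3 = 25.079 ≈ 25.1 days.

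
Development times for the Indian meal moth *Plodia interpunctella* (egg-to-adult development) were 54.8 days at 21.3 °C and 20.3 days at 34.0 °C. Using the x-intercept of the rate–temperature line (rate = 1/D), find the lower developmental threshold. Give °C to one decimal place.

Linear rate model ⇒ the product D·(T − T_b) is constant across temperatures.
54.8·(21.3 − T_b) = 20.3·(34.0 − T_b)
T_b = (54.8·21.3 − 20.3·34.0) / (54.8 − 20.3) = 477.04 / 34.5 = 13.827 °C ≈ 13.8 °C.

13.8 °C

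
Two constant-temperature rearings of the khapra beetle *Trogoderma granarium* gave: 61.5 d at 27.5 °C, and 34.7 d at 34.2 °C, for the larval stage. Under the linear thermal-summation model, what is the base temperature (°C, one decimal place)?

18.8 °C

Under the model K = D·(T − T_b), so D₁·(T₁ − T_b) = D₂·(T₂ − T_b).
61.5·(27.5 − T_b) = 34.7·(34.2 − T_b)
T_b = (61.5·27.5 − 34.7·34.2) / (61.5 − 34.7) = 504.51 / 26.8 = 18.825 °C ≈ 18.8 °C.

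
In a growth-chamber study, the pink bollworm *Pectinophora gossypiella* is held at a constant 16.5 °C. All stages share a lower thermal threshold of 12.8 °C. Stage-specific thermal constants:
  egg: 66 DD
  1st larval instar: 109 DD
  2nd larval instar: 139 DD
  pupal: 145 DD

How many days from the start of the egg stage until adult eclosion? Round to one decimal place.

124.1 days

Daily accumulation at 16.5 °C = 16.5 − 12.8 = 3.7 DD/day.
Total K = 66 + 109 + 139 + 145 = 459 DD.
Total duration = 459 / 3.7 = 124.054 ≈ 124.1 days.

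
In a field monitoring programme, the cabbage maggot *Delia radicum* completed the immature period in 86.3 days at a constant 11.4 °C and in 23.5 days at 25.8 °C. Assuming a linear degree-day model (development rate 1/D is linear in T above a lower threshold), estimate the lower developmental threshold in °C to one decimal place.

6.0 °C

Equal thermal constants: D₁(T₁ − T_b) = D₂(T₂ − T_b).
86.3·(11.4 − T_b) = 23.5·(25.8 − T_b)
T_b = (86.3·11.4 − 23.5·25.8) / (86.3 − 23.5) = 377.52 / 62.8 = 6.011 °C ≈ 6.0 °C.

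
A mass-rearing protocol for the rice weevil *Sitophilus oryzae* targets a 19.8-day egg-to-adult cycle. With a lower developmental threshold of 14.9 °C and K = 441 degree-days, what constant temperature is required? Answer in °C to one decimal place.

37.2 °C

Required daily accumulation = 441 / 19.8 = 22.273 DD/day.
T = T_base + 22.273 = 14.9 + 22.273 = 37.173 ≈ 37.2 °C.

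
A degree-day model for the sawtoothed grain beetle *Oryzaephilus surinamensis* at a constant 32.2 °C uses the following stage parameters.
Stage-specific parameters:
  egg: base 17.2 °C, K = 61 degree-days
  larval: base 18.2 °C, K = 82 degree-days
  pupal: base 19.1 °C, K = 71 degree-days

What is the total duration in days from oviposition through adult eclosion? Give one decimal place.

15.3 days

egg: 61 / (32.2 − 17.2) = 61 / 15.0 = 4.067 d.
larval: 82 / (32.2 − 18.2) = 82 / 14.0 = 5.857 d.
pupal: 71 / (32.2 − 19.1) = 71 / 13.1 = 5.420 d.
Sum = 15.344 ≈ 15.3 days.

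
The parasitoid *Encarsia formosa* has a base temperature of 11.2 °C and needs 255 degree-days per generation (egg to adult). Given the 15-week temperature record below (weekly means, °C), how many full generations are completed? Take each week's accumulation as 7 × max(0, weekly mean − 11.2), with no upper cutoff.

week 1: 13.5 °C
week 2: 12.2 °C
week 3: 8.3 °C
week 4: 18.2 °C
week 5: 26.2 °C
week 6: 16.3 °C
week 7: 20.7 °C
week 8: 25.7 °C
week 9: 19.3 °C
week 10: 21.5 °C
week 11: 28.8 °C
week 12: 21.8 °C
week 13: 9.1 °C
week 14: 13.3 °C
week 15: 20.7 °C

3 generations

Weekly DD (7 × max(0, T̄ − 11.2)): 16.1, 7.0, 0.0, 49.0, 105.0, 35.7, 66.5, 101.5, 56.7, 72.1, 123.2, 74.2, 0.0, 14.7, 66.5.
Season total = 788.2 DD.
Complete generations = ⌊788.2 / 255⌋ = 3.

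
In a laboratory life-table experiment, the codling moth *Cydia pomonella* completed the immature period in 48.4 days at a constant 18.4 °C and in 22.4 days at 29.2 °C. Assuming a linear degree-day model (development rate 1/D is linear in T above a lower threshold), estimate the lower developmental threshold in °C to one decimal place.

9.1 °C

Linear rate model ⇒ the product D·(T − T_b) is constant across temperatures.
48.4·(18.4 − T_b) = 22.4·(29.2 − T_b)
T_b = (48.4·18.4 − 22.4·29.2) / (48.4 − 22.4) = 236.48 / 26.0 = 9.095 °C ≈ 9.1 °C.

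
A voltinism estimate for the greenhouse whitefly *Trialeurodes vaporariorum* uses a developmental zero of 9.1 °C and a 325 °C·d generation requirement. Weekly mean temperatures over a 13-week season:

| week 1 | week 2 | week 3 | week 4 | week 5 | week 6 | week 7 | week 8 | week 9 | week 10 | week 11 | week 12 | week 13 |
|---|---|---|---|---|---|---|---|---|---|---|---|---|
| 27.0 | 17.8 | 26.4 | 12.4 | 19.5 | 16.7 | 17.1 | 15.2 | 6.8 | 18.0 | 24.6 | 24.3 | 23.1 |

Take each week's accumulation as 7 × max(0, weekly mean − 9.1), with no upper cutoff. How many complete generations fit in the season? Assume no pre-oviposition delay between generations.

2 generations

Weekly DD (7 × max(0, T̄ − 9.1)): 125.3, 60.9, 121.1, 23.1, 72.8, 53.2, 56.0, 42.7, 0.0, 62.3, 108.5, 106.4, 98.0.
Season total = 930.3 DD.
Complete generations = ⌊930.3 / 325⌋ = 2.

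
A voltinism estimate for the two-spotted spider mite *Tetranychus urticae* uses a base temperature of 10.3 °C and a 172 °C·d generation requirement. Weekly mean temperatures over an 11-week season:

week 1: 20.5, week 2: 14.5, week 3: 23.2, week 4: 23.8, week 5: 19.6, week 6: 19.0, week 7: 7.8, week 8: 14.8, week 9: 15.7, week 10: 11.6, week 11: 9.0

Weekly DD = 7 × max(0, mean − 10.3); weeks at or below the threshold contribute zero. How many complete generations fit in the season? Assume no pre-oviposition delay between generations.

2 generations

Weekly DD (7 × max(0, T̄ − 10.3)): 71.4, 29.4, 90.3, 94.5, 65.1, 60.9, 0.0, 31.5, 37.8, 9.1, 0.0.
Season total = 490.0 DD.
Complete generations = ⌊490.0 / 172⌋ = 2.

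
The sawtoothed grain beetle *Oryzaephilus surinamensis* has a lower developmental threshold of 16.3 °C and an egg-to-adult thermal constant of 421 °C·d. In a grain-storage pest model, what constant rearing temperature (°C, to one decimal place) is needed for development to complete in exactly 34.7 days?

Required daily accumulation = 421 / 34.7 = 12.133 DD/day.
T = T_base + 12.133 = 16.3 + 12.133 = 28.433 ≈ 28.4 °C.

28.4 °C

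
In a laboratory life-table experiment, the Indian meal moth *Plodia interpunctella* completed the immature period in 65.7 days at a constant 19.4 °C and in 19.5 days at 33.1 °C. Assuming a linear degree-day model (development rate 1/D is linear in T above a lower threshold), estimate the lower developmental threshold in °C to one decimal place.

Linear rate model ⇒ the product D·(T − T_b) is constant across temperatures.
65.7·(19.4 − T_b) = 19.5·(33.1 − T_b)
T_b = (65.7·19.4 − 19.5·33.1) / (65.7 − 19.5) = 629.13 / 46.2 = 13.618 °C ≈ 13.6 °C.

13.6 °C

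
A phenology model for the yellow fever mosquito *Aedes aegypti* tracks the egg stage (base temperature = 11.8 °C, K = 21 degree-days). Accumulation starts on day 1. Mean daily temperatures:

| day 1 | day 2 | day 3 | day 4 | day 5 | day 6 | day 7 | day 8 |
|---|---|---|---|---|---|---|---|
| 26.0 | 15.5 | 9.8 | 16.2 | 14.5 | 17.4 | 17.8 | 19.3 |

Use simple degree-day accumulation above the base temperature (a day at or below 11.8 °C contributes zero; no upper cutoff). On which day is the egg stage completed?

Daily DD above 11.8 °C: 14.2, 3.7, 0.0, 4.4, 2.7, 5.6, 6.0, 7.5.
Cumulative: 14.2, 17.9, 17.9, 22.3, 25.0, 30.6, 36.6, 44.1.
The total first reaches 21 DD on day 4.

day 4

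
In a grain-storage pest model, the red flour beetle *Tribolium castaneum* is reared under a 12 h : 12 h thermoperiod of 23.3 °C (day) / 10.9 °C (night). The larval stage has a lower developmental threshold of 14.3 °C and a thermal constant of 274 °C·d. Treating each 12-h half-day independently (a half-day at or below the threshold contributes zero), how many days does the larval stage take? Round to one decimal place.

60.9 days

Day half: max(0, 23.3 − 14.3) × 0.5 = 9.0 × 0.5 = 4.50 DD.
Night half: max(0, 10.9 − 14.3) × 0.5 = 0.0 × 0.5 = 0.00 DD.
Per 24 h: 4.50 DD/day.
Duration = 274 / 4.50 = 60.889 ≈ 60.9 days.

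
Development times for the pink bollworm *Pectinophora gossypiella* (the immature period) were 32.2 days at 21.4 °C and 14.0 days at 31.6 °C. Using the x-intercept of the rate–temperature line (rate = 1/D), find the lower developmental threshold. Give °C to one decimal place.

13.6 °C

Equal thermal constants: D₁(T₁ − T_b) = D₂(T₂ − T_b).
32.2·(21.4 − T_b) = 14.0·(31.6 − T_b)
T_b = (32.2·21.4 − 14.0·31.6) / (32.2 − 14.0) = 246.68 / 18.2 = 13.554 °C ≈ 13.6 °C.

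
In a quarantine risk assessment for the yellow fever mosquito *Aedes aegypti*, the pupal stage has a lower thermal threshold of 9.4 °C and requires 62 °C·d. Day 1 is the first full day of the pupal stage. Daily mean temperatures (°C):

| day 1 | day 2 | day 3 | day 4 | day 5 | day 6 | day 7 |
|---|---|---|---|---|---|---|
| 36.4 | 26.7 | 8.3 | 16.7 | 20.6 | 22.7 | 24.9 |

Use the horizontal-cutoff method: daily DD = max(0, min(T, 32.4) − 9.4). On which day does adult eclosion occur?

Daily DD above 9.4 °C (capped at 23.0): 23.0, 17.3, 0.0, 7.3, 11.2, 13.3, 15.5.
Cumulative: 23.0, 40.3, 40.3, 47.6, 58.8, 72.1, 87.6.
The total first reaches 62 DD on day 6.

day 6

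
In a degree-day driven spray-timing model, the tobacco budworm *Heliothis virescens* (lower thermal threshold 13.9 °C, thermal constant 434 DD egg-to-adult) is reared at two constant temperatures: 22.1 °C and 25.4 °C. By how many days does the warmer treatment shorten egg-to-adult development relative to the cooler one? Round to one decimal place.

At 22.1 °C: 434 / (22.1 − 13.9) = 434 / 8.2 = 52.927 d.
At 25.4 °C: 434 / (25.4 − 13.9) = 434 / 11.5 = 37.739 d.
Difference = |52.927 − 37.739| = 15.188 ≈ 15.2 days.

15.2 days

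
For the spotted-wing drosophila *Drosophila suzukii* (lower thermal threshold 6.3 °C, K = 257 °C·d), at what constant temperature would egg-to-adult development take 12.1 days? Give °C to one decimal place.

27.5 °C

Required daily accumulation = 257 / 12.1 = 21.240 DD/day.
T = T_base + 21.240 = 6.3 + 21.240 = 27.540 ≈ 27.5 °C.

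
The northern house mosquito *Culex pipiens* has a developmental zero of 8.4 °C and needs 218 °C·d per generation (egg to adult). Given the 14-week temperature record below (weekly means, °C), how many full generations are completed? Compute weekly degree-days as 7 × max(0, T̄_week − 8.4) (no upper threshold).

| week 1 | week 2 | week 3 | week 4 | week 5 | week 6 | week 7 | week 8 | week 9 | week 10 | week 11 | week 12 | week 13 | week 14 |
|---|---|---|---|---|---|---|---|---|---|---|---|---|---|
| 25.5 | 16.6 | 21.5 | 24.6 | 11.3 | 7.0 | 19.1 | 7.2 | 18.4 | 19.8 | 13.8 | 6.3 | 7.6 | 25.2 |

3 generations

Weekly DD (7 × max(0, T̄ − 8.4)): 119.7, 57.4, 91.7, 113.4, 20.3, 0.0, 74.9, 0.0, 70.0, 79.8, 37.8, 0.0, 0.0, 117.6.
Season total = 782.6 DD.
Complete generations = ⌊782.6 / 218⌋ = 3.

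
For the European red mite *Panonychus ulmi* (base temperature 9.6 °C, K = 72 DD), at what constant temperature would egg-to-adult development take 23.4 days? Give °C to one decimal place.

Required daily accumulation = 72 / 23.4 = 3.077 DD/day.
T = T_base + 3.077 = 9.6 + 3.077 = 12.677 ≈ 12.7 °C.

12.7 °C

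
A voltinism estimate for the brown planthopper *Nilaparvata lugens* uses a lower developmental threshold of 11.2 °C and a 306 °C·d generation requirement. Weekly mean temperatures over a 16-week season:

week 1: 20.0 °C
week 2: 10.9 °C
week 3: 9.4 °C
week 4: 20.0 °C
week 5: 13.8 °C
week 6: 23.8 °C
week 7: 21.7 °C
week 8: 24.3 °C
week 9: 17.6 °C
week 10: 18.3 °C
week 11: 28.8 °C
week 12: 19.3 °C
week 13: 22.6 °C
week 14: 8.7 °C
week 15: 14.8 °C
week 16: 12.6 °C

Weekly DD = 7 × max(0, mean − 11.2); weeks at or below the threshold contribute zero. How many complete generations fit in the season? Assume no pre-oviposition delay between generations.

Weekly DD (7 × max(0, T̄ − 11.2)): 61.6, 0.0, 0.0, 61.6, 18.2, 88.2, 73.5, 91.7, 44.8, 49.7, 123.2, 56.7, 79.8, 0.0, 25.2, 9.8.
Season total = 784.0 DD.
Complete generations = ⌊784.0 / 306⌋ = 2.

2 generations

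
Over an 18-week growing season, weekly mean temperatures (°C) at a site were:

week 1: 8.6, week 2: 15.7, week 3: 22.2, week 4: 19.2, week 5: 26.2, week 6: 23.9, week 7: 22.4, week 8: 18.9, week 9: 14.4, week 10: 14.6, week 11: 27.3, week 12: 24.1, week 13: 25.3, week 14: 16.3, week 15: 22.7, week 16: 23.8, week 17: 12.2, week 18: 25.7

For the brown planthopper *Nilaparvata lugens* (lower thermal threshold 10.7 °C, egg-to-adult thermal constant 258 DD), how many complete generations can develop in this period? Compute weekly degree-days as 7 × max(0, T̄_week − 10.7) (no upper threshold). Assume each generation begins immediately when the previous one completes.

Weekly DD (7 × max(0, T̄ − 10.7)): 0.0, 35.0, 80.5, 59.5, 108.5, 92.4, 81.9, 57.4, 25.9, 27.3, 116.2, 93.8, 102.2, 39.2, 84.0, 91.7, 10.5, 105.0.
Season total = 1211.0 DD.
Complete generations = ⌊1211.0 / 258⌋ = 4.

4 generations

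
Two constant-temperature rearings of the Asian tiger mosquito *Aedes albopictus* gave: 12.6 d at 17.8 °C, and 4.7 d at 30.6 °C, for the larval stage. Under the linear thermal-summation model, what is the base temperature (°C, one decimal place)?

10.2 °C

Under the model K = D·(T − T_b), so D₁·(T₁ − T_b) = D₂·(T₂ − T_b).
12.6·(17.8 − T_b) = 4.7·(30.6 − T_b)
T_b = (12.6·17.8 − 4.7·30.6) / (12.6 − 4.7) = 80.46 / 7.9 = 10.185 °C ≈ 10.2 °C.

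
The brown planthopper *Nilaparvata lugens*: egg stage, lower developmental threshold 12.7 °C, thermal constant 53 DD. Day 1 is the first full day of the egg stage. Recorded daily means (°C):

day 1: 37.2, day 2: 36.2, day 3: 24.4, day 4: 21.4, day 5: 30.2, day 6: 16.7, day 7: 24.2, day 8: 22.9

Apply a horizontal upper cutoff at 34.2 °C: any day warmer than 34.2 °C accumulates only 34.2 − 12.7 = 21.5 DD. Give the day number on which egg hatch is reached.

day 3

Daily DD above 12.7 °C (capped at 21.5): 21.5, 21.5, 11.7, 8.7, 17.5, 4.0, 11.5, 10.2.
Cumulative: 21.5, 43.0, 54.7, 63.4, 80.9, 84.9, 96.4, 106.6.
The total first reaches 53 DD on day 3.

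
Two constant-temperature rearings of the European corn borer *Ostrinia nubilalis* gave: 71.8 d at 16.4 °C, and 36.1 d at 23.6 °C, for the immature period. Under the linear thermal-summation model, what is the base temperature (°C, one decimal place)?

Under the model K = D·(T − T_b), so D₁·(T₁ − T_b) = D₂·(T₂ − T_b).
71.8·(16.4 − T_b) = 36.1·(23.6 − T_b)
T_b = (71.8·16.4 − 36.1·23.6) / (71.8 − 36.1) = 325.56 / 35.7 = 9.119 °C ≈ 9.1 °C.

9.1 °C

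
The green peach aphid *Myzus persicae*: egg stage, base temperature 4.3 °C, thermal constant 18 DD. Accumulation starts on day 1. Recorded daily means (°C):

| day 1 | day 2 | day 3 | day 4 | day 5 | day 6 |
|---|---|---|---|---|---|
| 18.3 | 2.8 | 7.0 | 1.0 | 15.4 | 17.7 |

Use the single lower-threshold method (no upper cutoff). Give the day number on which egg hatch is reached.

day 5

Daily DD above 4.3 °C: 14.0, 0.0, 2.7, 0.0, 11.1, 13.4.
Cumulative: 14.0, 14.0, 16.7, 16.7, 27.8, 41.2.
The total first reaches 18 DD on day 5.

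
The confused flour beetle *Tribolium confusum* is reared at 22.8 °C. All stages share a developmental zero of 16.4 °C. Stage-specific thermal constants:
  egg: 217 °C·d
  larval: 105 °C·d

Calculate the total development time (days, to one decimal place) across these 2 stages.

50.3 days

Daily accumulation at 22.8 °C = 22.8 − 16.4 = 6.4 DD/day.
Total K = 217 + 105 = 322 DD.
Total duration = 322 / 6.4 = 50.312 ≈ 50.3 days.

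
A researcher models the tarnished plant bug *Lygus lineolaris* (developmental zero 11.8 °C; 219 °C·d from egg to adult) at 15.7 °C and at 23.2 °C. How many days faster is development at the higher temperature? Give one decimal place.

36.9 days

At 15.7 °C: 219 / (15.7 − 11.8) = 219 / 3.9 = 56.154 d.
At 23.2 °C: 219 / (23.2 − 11.8) = 219 / 11.4 = 19.211 d.
Difference = |56.154 − 19.211| = 36.943 ≈ 36.9 days.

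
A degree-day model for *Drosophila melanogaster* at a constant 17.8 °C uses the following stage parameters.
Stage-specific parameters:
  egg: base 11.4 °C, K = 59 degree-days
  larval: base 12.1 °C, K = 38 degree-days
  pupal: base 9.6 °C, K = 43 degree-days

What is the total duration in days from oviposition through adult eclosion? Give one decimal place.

egg: 59 / (17.8 − 11.4) = 59 / 6.4 = 9.219 d.
larval: 38 / (17.8 − 12.1) = 38 / 5.7 = 6.667 d.
pupal: 43 / (17.8 − 9.6) = 43 / 8.2 = 5.244 d.
Sum = 21.129 ≈ 21.1 days.

21.1 days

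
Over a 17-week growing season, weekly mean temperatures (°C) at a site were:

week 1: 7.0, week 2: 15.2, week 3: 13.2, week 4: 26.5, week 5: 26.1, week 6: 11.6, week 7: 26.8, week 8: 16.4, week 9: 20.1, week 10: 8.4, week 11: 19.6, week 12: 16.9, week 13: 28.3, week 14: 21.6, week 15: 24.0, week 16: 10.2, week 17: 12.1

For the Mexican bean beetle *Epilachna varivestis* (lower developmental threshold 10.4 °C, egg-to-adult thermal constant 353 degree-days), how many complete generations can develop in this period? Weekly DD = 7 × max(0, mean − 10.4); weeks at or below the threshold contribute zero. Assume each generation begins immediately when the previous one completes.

Weekly DD (7 × max(0, T̄ − 10.4)): 0.0, 33.6, 19.6, 112.7, 109.9, 8.4, 114.8, 42.0, 67.9, 0.0, 64.4, 45.5, 125.3, 78.4, 95.2, 0.0, 11.9.
Season total = 929.6 DD.
Complete generations = ⌊929.6 / 353⌋ = 2.

2 generations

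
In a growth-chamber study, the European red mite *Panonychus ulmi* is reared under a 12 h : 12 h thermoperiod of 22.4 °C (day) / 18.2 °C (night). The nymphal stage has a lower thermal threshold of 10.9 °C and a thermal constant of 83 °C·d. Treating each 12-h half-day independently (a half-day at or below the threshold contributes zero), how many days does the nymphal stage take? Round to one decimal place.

8.8 days

Day half: max(0, 22.4 − 10.9) × 0.5 = 11.5 × 0.5 = 5.75 DD.
Night half: max(0, 18.2 − 10.9) × 0.5 = 7.3 × 0.5 = 3.65 DD.
Per 24 h: 9.40 DD/day.
Duration = 83 / 9.40 = 8.830 ≈ 8.8 days.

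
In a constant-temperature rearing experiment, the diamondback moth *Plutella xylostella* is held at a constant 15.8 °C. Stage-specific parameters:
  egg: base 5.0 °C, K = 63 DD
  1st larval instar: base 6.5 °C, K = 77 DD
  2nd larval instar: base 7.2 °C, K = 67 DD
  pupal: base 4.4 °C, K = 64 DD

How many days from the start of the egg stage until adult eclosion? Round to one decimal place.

egg: 63 / (15.8 − 5.0) = 63 / 10.8 = 5.833 d.
1st larval instar: 77 / (15.8 − 6.5) = 77 / 9.3 = 8.280 d.
2nd larval instar: 67 / (15.8 − 7.2) = 67 / 8.6 = 7.791 d.
pupal: 64 / (15.8 − 4.4) = 64 / 11.4 = 5.614 d.
Sum = 27.518 ≈ 27.5 days.

27.5 days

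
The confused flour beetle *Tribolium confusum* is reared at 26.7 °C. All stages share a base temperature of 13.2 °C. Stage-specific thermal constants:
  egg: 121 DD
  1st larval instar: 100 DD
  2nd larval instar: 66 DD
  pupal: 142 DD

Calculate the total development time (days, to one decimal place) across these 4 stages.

Daily accumulation at 26.7 °C = 26.7 − 13.2 = 13.5 DD/day.
Total K = 121 + 100 + 66 + 142 = 429 DD.
Total duration = 429 / 13.5 = 31.778 ≈ 31.8 days.

31.8 days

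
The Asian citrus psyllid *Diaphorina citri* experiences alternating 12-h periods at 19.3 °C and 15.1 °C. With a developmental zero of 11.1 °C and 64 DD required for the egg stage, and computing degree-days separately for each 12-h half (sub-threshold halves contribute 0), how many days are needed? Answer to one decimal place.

10.5 days

Day half: max(0, 19.3 − 11.1) × 0.5 = 8.2 × 0.5 = 4.10 DD.
Night half: max(0, 15.1 − 11.1) × 0.5 = 4.0 × 0.5 = 2.00 DD.
Per 24 h: 6.10 DD/day.
Duration = 64 / 6.10 = 10.492 ≈ 10.5 days.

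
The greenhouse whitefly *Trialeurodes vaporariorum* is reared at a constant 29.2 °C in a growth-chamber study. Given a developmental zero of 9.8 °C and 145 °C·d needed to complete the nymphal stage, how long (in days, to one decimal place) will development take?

Daily accumulation = 29.2 − 9.8 = 19.4 DD/day.
Duration = 145 / 19.4 = 7.474 ≈ 7.5 days.

7.5 days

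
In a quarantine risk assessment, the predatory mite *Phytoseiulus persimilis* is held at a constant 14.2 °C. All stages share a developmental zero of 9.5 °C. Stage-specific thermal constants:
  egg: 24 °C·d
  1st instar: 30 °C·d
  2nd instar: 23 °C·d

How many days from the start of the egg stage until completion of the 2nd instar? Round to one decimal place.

Daily accumulation at 14.2 °C = 14.2 − 9.5 = 4.7 DD/day.
Total K = 24 + 30 + 23 = 77 DD.
Total duration = 77 / 4.7 = 16.383 ≈ 16.4 days.

16.4 days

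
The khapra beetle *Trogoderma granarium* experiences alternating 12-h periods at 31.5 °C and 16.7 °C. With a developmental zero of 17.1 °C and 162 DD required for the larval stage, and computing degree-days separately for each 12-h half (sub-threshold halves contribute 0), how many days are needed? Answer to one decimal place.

Day half: max(0, 31.5 − 17.1) × 0.5 = 14.4 × 0.5 = 7.20 DD.
Night half: max(0, 16.7 − 17.1) × 0.5 = 0.0 × 0.5 = 0.00 DD.
Per 24 h: 7.20 DD/day.
Duration = 162 / 7.20 = 22.500 ≈ 22.5 days.

22.5 days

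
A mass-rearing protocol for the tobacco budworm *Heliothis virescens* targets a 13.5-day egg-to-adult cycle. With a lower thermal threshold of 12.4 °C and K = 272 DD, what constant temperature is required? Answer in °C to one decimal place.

Required daily accumulation = 272 / 13.5 = 20.148 DD/day.
T = T_base + 20.148 = 12.4 + 20.148 = 32.548 ≈ 32.5 °C.

32.5 °C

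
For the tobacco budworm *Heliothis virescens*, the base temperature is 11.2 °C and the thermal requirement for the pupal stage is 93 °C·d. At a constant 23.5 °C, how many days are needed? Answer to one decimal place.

7.6 days

Daily accumulation = 23.5 − 11.2 = 12.3 DD/day.
Duration = 93 / 12.3 = 7.561 ≈ 7.6 days.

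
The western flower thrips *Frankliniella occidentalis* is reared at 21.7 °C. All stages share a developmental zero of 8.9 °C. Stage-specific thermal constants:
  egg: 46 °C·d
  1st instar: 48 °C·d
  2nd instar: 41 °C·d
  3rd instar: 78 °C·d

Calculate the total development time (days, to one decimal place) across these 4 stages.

Daily accumulation at 21.7 °C = 21.7 − 8.9 = 12.8 DD/day.
Total K = 46 + 48 + 41 + 78 = 213 DD.
Total duration = 213 / 12.8 = 16.641 ≈ 16.6 days.

16.6 days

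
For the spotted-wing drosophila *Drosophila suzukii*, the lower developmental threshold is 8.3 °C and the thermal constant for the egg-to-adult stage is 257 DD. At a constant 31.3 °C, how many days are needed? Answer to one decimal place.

Daily accumulation = 31.3 − 8.3 = 23.0 DD/day.
Duration = 257 / 23.0 = 11.174 ≈ 11.2 days.

11.2 days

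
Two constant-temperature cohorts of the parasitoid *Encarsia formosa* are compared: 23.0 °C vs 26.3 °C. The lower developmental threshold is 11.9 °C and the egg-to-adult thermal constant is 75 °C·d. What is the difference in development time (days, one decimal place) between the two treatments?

1.5 days

At 23.0 °C: 75 / (23.0 − 11.9) = 75 / 11.1 = 6.757 d.
At 26.3 °C: 75 / (26.3 − 11.9) = 75 / 14.4 = 5.208 d.
Difference = |6.757 − 5.208| = 1.548 ≈ 1.5 days.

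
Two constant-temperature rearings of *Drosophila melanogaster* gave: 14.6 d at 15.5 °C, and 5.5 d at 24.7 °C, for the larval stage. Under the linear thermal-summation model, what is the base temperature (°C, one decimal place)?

9.9 °C

Under the model K = D·(T − T_b), so D₁·(T₁ − T_b) = D₂·(T₂ − T_b).
14.6·(15.5 − T_b) = 5.5·(24.7 − T_b)
T_b = (14.6·15.5 − 5.5·24.7) / (14.6 − 5.5) = 90.45 / 9.1 = 9.940 °C ≈ 9.9 °C.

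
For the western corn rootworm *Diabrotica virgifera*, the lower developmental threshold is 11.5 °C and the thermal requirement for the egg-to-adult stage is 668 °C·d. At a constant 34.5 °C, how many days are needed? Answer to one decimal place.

Daily accumulation = 34.5 − 11.5 = 23.0 DD/day.
Duration = 668 / 23.0 = 29.043 ≈ 29.0 days.

29.0 days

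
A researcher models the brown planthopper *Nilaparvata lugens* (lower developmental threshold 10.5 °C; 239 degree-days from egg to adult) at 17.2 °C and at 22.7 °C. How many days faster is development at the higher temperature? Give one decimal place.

16.1 days

At 17.2 °C: 239 / (17.2 − 10.5) = 239 / 6.7 = 35.672 d.
At 22.7 °C: 239 / (22.7 − 10.5) = 239 / 12.2 = 19.590 d.
Difference = |35.672 − 19.590| = 16.081 ≈ 16.1 days.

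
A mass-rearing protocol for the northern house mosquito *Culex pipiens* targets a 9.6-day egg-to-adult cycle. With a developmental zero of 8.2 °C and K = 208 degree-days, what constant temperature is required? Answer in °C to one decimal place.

29.9 °C

Required daily accumulation = 208 / 9.6 = 21.667 DD/day.
T = T_base + 21.667 = 8.2 + 21.667 = 29.867 ≈ 29.9 °C.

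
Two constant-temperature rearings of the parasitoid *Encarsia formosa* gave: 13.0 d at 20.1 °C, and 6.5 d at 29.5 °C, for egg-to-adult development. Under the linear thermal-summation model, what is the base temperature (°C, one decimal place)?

10.7 °C

Linear rate model ⇒ the product D·(T − T_b) is constant across temperatures.
13.0·(20.1 − T_b) = 6.5·(29.5 − T_b)
T_b = (13.0·20.1 − 6.5·29.5) / (13.0 − 6.5) = 69.55 / 6.5 = 10.700 °C ≈ 10.7 °C.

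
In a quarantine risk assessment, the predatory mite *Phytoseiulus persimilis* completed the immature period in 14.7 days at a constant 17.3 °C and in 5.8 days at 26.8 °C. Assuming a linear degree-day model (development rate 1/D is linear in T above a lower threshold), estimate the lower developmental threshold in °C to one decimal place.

11.1 °C

Under the model K = D·(T − T_b), so D₁·(T₁ − T_b) = D₂·(T₂ − T_b).
14.7·(17.3 − T_b) = 5.8·(26.8 − T_b)
T_b = (14.7·17.3 − 5.8·26.8) / (14.7 − 5.8) = 98.87 / 8.9 = 11.109 °C ≈ 11.1 °C.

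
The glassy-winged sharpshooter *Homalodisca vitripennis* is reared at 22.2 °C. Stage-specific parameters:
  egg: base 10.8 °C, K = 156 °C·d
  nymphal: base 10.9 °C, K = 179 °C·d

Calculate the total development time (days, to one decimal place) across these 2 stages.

29.5 days

egg: 156 / (22.2 − 10.8) = 156 / 11.4 = 13.684 d.
nymphal: 179 / (22.2 − 10.9) = 179 / 11.3 = 15.841 d.
Sum = 29.525 ≈ 29.5 days.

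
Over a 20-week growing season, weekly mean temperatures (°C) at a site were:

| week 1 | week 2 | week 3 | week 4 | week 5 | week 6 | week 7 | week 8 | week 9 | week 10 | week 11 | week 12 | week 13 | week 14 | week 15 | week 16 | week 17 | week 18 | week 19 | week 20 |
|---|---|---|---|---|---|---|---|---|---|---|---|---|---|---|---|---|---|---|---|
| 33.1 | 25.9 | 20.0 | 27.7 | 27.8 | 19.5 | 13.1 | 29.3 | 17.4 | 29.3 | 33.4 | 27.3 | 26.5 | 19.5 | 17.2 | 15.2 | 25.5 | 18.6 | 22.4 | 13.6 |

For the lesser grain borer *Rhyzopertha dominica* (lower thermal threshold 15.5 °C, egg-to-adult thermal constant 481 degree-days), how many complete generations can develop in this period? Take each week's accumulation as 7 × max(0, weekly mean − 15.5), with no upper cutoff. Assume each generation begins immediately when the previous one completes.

Weekly DD (7 × max(0, T̄ − 15.5)): 123.2, 72.8, 31.5, 85.4, 86.1, 28.0, 0.0, 96.6, 13.3, 96.6, 125.3, 82.6, 77.0, 28.0, 11.9, 0.0, 70.0, 21.7, 48.3, 0.0.
Season total = 1098.3 DD.
Complete generations = ⌊1098.3 / 481⌋ = 2.

2 generations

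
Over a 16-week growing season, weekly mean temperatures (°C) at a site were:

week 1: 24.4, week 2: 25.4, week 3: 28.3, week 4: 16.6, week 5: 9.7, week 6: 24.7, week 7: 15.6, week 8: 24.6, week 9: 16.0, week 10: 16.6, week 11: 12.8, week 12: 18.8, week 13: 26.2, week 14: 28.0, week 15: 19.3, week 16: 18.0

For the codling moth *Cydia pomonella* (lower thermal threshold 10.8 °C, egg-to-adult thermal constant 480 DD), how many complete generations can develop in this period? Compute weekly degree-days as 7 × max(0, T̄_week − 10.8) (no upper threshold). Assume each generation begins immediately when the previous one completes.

2 generations

Weekly DD (7 × max(0, T̄ − 10.8)): 95.2, 102.2, 122.5, 40.6, 0.0, 97.3, 33.6, 96.6, 36.4, 40.6, 14.0, 56.0, 107.8, 120.4, 59.5, 50.4.
Season total = 1073.1 DD.
Complete generations = ⌊1073.1 / 480⌋ = 2.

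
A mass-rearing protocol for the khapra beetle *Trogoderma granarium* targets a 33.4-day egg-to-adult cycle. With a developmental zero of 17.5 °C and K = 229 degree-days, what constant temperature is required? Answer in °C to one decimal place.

Required daily accumulation = 229 / 33.4 = 6.856 DD/day.
T = T_base + 6.856 = 17.5 + 6.856 = 24.356 ≈ 24.4 °C.

24.4 °C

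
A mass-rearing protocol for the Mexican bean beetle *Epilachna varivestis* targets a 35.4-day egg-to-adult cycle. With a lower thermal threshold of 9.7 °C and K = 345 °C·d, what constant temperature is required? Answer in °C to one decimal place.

19.4 °C

Required daily accumulation = 345 / 35.4 = 9.746 DD/day.
T = T_base + 9.746 = 9.7 + 9.746 = 19.446 ≈ 19.4 °C.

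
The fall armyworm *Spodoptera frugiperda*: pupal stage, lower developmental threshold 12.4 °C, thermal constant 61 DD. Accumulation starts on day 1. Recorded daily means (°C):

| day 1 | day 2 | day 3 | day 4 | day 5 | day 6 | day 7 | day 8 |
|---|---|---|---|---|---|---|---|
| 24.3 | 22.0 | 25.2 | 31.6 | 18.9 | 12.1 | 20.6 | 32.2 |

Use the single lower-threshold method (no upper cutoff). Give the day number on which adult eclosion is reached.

day 7

Daily DD above 12.4 °C: 11.9, 9.6, 12.8, 19.2, 6.5, 0.0, 8.2, 19.8.
Cumulative: 11.9, 21.5, 34.3, 53.5, 60.0, 60.0, 68.2, 88.0.
The total first reaches 61 DD on day 7.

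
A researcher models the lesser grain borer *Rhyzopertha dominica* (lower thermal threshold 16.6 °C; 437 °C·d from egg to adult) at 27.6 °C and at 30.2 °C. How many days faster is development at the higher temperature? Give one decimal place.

At 27.6 °C: 437 / (27.6 − 16.6) = 437 / 11.0 = 39.727 d.
At 30.2 °C: 437 / (30.2 − 16.6) = 437 / 13.6 = 32.132 d.
Difference = |39.727 − 32.132| = 7.595 ≈ 7.6 days.

7.6 days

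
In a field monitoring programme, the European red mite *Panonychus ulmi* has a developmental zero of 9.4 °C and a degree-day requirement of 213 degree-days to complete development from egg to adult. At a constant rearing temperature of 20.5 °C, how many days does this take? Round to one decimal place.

19.2 days

Daily accumulation = 20.5 − 9.4 = 11.1 DD/day.
Duration = 213 / 11.1 = 19.189 ≈ 19.2 days.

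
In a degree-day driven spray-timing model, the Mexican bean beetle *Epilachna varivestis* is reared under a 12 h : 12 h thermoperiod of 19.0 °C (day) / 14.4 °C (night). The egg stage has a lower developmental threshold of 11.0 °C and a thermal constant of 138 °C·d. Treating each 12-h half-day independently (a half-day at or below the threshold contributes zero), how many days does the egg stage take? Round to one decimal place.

24.2 days

Day half: max(0, 19.0 − 11.0) × 0.5 = 8.0 × 0.5 = 4.00 DD.
Night half: max(0, 14.4 − 11.0) × 0.5 = 3.4 × 0.5 = 1.70 DD.
Per 24 h: 5.70 DD/day.
Duration = 138 / 5.70 = 24.211 ≈ 24.2 days.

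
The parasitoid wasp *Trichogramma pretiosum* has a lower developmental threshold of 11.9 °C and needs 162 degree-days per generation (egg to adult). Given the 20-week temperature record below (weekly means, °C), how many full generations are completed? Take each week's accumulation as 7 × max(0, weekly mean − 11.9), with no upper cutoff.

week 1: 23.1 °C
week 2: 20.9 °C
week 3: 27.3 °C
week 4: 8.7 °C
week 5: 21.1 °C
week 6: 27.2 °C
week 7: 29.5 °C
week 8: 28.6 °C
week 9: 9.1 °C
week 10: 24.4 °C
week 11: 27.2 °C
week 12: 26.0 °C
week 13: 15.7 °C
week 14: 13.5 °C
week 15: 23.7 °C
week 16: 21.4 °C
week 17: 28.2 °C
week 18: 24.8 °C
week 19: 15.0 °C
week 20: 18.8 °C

Weekly DD (7 × max(0, T̄ − 11.9)): 78.4, 63.0, 107.8, 0.0, 64.4, 107.1, 123.2, 116.9, 0.0, 87.5, 107.1, 98.7, 26.6, 11.2, 82.6, 66.5, 114.1, 90.3, 21.7, 48.3.
Season total = 1415.4 DD.
Complete generations = ⌊1415.4 / 162⌋ = 8.

8 generations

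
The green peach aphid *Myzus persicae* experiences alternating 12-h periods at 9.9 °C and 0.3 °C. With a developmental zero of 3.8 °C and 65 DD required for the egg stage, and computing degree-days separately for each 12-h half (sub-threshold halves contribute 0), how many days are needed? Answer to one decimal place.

Day half: max(0, 9.9 − 3.8) × 0.5 = 6.1 × 0.5 = 3.05 DD.
Night half: max(0, 0.3 − 3.8) × 0.5 = 0.0 × 0.5 = 0.00 DD.
Per 24 h: 3.05 DD/day.
Duration = 65 / 3.05 = 21.311 ≈ 21.3 days.

21.3 days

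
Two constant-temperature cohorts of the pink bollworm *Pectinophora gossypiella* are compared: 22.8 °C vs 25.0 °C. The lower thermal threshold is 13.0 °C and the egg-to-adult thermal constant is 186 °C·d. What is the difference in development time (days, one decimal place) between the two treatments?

3.5 days

At 22.8 °C: 186 / (22.8 − 13.0) = 186 / 9.8 = 18.980 d.
At 25.0 °C: 186 / (25.0 − 13.0) = 186 / 12.0 = 15.500 d.
Difference = |18.980 − 15.500| = 3.480 ≈ 3.5 days.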